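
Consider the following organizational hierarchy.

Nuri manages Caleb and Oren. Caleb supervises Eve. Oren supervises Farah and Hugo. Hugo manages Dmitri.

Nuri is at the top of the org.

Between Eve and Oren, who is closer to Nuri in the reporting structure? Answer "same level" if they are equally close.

Eve is 2 levels below Nuri; Oren is 1. Oren is higher.

Oren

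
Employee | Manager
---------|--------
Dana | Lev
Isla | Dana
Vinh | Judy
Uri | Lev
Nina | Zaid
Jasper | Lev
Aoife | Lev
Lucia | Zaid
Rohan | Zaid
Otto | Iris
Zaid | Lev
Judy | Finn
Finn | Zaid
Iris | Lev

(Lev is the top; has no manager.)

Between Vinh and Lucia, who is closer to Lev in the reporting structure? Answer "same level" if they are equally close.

Lucia

Vinh is 4 levels below Lev; Lucia is 2. Lucia is higher.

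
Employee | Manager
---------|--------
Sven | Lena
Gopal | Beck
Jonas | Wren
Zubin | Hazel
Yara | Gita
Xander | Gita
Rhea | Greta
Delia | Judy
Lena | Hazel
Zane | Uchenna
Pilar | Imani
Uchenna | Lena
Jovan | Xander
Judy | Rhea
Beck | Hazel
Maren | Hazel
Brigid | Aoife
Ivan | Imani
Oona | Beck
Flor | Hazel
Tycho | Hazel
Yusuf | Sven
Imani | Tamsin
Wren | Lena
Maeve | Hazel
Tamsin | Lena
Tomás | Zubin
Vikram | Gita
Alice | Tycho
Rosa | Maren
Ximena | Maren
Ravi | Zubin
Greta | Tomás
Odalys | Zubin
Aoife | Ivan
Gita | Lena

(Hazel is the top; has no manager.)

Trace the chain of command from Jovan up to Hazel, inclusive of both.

Jovan -> Xander -> Gita -> Lena -> Hazel

Jovan reports to Xander. Xander reports to Gita. Gita reports to Lena. Lena reports to Hazel. Hazel is at the top.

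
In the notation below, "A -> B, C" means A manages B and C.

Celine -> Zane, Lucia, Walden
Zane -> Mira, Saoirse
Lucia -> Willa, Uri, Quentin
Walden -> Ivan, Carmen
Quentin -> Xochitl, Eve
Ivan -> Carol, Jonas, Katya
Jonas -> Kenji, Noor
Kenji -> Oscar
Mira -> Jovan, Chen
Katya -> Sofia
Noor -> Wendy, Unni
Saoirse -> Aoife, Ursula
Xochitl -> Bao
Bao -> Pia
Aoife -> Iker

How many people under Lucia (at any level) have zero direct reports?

4

The people in Lucia's organization with no one reporting to them are Eve, Pia, Uri, Willa. That is 4.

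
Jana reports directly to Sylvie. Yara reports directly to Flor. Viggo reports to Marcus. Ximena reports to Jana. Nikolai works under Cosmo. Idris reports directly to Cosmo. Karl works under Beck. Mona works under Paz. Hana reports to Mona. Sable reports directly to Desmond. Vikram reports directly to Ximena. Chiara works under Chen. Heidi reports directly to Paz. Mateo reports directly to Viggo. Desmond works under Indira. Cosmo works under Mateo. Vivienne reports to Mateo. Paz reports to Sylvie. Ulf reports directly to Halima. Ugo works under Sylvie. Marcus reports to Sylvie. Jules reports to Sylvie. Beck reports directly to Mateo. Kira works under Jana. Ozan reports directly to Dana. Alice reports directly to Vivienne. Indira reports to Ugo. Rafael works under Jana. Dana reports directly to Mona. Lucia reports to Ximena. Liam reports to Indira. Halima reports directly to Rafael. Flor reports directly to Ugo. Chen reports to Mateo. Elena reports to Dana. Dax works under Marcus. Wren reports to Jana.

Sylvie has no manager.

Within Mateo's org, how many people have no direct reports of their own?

5

The people in Mateo's organization with no one reporting to them are Alice, Idris, Nikolai, Karl, Chiara. That is 5.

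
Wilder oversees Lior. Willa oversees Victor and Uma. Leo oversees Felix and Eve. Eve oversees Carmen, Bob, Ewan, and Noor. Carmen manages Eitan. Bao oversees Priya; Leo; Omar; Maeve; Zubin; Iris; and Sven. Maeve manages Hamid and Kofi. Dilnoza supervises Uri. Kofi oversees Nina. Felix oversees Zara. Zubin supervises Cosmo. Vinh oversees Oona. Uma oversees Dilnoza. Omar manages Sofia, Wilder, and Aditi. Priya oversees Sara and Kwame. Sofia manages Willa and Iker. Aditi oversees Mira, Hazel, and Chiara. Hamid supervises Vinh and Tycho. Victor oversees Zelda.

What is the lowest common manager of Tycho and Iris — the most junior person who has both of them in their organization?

Bao

Tycho's chain of managers is Hamid, Maeve, Bao. Iris's chain of managers is Bao. The first manager that appears in both chains is Bao.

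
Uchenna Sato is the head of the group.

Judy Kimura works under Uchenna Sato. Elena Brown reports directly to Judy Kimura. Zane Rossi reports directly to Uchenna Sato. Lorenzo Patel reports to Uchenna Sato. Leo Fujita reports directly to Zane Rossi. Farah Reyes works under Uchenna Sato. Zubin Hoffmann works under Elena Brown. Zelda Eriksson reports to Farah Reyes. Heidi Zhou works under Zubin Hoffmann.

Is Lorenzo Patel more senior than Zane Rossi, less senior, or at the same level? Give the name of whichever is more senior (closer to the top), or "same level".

same level

Both Lorenzo Patel and Zane Rossi are 1 level below Uchenna Sato.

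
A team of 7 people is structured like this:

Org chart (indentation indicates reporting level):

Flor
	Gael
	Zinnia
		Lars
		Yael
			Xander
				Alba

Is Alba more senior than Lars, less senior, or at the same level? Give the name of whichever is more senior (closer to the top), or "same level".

Alba is 4 levels below Flor; Lars is 2. Lars is higher.

Lars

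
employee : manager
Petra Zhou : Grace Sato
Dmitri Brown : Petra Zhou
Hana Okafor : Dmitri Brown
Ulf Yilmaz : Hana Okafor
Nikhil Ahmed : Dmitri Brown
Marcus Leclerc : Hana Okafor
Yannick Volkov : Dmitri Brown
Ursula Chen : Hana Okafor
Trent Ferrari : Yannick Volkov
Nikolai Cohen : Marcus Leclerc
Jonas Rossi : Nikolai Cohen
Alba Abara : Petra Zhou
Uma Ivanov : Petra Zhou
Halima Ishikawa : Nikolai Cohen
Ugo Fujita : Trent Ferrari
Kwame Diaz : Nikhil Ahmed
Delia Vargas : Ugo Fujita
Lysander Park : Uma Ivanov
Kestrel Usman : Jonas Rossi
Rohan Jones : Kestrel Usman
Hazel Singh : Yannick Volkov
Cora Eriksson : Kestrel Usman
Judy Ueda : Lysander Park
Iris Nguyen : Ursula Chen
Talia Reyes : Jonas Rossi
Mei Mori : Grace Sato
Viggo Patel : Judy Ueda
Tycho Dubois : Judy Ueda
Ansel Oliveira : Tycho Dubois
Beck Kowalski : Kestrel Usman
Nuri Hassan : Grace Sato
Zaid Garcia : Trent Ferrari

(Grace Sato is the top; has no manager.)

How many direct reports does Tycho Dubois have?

Tycho Dubois directly manages Ansel Oliveira. That is 1 direct report.

1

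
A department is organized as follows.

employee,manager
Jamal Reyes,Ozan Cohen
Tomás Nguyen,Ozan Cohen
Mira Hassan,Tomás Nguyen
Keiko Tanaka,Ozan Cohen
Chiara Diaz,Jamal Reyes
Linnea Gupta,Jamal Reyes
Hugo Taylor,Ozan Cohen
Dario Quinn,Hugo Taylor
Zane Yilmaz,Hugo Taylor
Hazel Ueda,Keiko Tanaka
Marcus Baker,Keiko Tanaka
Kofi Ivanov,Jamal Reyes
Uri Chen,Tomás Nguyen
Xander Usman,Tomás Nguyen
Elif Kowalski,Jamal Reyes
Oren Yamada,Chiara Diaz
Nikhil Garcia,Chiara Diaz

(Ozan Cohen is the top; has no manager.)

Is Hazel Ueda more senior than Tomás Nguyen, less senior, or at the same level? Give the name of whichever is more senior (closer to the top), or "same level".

Hazel Ueda is 2 levels below Ozan Cohen; Tomás Nguyen is 1. Tomás Nguyen is higher.

Tomás Nguyen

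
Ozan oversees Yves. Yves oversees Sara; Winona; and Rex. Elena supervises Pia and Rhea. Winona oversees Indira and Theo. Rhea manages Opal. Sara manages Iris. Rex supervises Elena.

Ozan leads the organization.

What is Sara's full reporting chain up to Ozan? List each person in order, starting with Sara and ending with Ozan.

Sara -> Yves -> Ozan

Sara reports to Yves. Yves reports to Ozan. Ozan is at the top.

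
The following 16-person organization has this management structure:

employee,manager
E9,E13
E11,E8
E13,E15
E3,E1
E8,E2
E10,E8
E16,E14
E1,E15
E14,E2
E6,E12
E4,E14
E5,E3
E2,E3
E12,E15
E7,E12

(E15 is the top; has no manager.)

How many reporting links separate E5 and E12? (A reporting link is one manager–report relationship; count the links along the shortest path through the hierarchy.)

4

E5 is 3 levels below E15, and E12 is 1 level below E15 (their lowest common manager). The shortest path runs up from E5 to E15 and back down to E12: 3 + 1 = 4 links.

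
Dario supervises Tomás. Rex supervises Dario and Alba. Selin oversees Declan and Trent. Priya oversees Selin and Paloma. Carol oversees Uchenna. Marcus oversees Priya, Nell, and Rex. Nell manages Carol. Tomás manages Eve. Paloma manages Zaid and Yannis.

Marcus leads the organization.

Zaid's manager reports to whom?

Zaid reports to Paloma, and Paloma reports to Priya. So Zaid's skip-level manager is Priya.

Priya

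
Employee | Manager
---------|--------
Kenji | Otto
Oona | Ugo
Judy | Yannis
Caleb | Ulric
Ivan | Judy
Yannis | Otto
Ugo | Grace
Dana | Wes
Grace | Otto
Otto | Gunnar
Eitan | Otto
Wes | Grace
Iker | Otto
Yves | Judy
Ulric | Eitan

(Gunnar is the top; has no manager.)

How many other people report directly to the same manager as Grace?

Grace reports to Otto. Otto's other direct reports are Yannis, Kenji, Eitan, Iker — 4 peers.

4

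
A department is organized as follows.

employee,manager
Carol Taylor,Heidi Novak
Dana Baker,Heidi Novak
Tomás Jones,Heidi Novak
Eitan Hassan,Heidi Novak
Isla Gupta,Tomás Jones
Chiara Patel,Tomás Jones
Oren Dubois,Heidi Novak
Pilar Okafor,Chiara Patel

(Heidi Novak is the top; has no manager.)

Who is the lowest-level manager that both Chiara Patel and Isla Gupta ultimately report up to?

Tomás Jones

Chiara Patel's chain of managers is Tomás Jones, Heidi Novak. Isla Gupta's chain of managers is Tomás Jones, Heidi Novak. The first manager that appears in both chains is Tomás Jones.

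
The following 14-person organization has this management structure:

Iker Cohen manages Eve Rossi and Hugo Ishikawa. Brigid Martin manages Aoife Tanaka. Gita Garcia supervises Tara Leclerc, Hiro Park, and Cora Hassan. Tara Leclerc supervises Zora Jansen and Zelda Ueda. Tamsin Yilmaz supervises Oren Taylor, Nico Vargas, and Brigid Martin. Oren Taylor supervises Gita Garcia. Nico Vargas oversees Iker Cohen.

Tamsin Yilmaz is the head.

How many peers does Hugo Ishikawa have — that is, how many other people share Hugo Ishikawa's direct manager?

1

Hugo Ishikawa reports to Iker Cohen. Iker Cohen's other direct reports are Eve Rossi — 1 peer.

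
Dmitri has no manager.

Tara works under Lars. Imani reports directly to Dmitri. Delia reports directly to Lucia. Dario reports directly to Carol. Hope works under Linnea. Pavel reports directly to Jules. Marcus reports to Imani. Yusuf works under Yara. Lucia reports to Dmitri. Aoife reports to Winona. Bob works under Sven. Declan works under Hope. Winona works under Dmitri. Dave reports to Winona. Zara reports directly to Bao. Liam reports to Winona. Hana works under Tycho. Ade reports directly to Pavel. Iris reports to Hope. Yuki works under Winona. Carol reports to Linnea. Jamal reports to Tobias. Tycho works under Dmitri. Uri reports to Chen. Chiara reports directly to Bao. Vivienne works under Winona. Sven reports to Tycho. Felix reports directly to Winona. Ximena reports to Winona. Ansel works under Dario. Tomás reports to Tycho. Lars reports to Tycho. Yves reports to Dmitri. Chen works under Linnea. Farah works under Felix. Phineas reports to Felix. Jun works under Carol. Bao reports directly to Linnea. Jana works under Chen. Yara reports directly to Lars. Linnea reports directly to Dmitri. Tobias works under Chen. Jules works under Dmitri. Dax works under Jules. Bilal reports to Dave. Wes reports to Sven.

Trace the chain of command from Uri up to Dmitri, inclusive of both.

Uri reports to Chen. Chen reports to Linnea. Linnea reports to Dmitri. Dmitri is at the top.

Uri -> Chen -> Linnea -> Dmitri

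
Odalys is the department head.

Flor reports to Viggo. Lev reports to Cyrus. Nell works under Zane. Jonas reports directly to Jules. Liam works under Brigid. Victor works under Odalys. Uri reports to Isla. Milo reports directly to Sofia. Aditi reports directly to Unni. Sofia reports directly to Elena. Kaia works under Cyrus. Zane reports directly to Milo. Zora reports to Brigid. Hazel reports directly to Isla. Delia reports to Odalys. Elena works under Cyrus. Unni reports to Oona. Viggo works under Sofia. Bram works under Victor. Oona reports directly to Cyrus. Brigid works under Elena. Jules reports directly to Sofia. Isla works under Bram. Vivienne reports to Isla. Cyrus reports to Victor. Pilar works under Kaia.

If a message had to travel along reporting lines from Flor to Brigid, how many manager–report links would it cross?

Flor is 3 levels below Elena, and Brigid is 1 level below Elena (their lowest common manager). The shortest path runs up from Flor to Elena and back down to Brigid: 3 + 1 = 4 links.

4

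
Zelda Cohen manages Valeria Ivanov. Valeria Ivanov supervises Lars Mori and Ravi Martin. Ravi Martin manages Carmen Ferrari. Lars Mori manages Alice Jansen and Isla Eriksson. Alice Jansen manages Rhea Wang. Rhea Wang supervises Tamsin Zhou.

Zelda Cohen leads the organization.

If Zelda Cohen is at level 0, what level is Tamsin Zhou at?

Chain from Tamsin Zhou up to Zelda Cohen: Tamsin Zhou → Rhea Wang → Alice Jansen → Lars Mori → Valeria Ivanov → Zelda Cohen. That is 5 steps up, so Tamsin Zhou is 5 levels below Zelda Cohen.

5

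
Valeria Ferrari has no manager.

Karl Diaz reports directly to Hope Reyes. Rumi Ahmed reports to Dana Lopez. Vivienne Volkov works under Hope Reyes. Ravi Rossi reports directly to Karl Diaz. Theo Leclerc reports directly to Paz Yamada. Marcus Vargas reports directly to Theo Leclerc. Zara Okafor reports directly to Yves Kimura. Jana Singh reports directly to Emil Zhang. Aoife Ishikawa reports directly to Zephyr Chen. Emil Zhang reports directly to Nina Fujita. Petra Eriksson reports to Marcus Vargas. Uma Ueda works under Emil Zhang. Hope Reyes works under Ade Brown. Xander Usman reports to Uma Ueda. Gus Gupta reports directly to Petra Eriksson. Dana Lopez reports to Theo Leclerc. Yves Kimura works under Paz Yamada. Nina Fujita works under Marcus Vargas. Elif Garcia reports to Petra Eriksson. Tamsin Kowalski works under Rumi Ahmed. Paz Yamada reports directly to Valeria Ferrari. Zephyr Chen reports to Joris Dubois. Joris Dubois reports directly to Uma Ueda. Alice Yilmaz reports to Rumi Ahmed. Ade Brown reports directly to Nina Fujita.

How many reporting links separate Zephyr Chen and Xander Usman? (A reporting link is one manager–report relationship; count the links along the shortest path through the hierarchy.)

3

Zephyr Chen is 2 levels below Uma Ueda, and Xander Usman is 1 level below Uma Ueda (their lowest common manager). The shortest path runs up from Zephyr Chen to Uma Ueda and back down to Xander Usman: 2 + 1 = 3 links.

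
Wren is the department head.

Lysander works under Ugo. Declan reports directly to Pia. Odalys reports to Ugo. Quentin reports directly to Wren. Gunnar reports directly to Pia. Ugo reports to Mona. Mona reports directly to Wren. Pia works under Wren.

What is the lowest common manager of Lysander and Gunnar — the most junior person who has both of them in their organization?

Lysander's chain of managers is Ugo, Mona, Wren. Gunnar's chain of managers is Pia, Wren. The first manager that appears in both chains is Wren.

Wren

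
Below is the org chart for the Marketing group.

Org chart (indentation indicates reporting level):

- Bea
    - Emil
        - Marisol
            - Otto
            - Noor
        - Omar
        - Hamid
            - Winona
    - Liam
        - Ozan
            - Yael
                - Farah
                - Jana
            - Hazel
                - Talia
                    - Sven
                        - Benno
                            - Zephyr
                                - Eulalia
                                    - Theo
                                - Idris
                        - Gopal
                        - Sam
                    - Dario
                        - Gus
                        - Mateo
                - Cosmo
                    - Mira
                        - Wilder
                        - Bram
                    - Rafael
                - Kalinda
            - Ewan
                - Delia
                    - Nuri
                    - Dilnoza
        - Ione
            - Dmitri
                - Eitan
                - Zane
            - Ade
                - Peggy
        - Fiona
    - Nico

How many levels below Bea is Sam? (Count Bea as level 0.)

6

Chain from Sam up to Bea: Sam → Sven → Talia → Hazel → Ozan → Liam → Bea. That is 6 steps up, so Sam is 6 levels below Bea.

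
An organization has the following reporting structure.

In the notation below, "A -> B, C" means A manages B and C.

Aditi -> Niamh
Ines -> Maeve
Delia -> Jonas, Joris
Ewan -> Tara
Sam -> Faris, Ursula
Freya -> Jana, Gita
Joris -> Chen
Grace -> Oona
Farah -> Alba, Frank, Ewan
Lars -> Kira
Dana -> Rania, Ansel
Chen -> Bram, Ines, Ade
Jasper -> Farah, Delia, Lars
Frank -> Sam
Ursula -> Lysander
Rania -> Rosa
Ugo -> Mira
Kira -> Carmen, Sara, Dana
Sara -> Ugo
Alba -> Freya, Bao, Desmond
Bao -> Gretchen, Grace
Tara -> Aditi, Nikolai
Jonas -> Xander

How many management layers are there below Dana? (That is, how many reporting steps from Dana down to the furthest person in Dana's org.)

The longest chain under Dana runs Dana → Rania → Rosa, which is 2 levels below Dana.

2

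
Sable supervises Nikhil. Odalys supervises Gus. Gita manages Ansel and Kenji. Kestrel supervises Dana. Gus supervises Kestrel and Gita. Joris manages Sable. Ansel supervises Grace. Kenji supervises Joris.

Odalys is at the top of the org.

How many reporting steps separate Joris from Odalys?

4

Chain from Joris up to Odalys: Joris → Kenji → Gita → Gus → Odalys. That is 4 steps up, so Joris is 4 levels below Odalys.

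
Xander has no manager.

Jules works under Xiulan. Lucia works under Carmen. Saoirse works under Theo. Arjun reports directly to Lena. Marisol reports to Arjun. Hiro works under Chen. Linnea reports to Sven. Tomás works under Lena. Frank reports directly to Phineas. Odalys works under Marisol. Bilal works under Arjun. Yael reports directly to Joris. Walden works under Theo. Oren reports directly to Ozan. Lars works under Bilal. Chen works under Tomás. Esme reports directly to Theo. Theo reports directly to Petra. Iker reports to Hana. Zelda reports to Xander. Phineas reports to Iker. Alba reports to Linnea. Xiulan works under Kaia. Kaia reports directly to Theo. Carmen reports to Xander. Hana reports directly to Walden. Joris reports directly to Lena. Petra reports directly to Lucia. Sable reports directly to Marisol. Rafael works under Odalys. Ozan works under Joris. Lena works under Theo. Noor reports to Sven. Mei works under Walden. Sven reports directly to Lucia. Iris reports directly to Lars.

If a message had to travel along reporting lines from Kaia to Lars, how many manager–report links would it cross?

Kaia is 1 level below Theo, and Lars is 4 levels below Theo (their lowest common manager). The shortest path runs up from Kaia to Theo and back down to Lars: 1 + 4 = 5 links.

5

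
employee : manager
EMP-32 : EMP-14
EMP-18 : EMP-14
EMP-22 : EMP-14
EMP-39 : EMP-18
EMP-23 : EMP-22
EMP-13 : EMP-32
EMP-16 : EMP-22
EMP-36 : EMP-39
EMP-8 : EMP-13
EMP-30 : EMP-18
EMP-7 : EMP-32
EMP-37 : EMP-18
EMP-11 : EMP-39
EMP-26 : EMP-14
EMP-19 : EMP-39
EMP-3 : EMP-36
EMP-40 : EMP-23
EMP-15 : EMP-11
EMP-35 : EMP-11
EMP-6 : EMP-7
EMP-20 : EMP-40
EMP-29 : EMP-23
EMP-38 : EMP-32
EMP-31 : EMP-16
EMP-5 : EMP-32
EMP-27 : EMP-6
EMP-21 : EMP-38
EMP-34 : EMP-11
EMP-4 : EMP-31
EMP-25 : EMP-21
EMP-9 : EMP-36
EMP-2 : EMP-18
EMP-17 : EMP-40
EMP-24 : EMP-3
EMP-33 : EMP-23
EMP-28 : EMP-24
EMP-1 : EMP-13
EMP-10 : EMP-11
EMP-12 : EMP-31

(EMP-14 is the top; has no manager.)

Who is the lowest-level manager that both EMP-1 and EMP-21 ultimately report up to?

EMP-32

EMP-1's chain of managers is EMP-13, EMP-32, EMP-14. EMP-21's chain of managers is EMP-38, EMP-32, EMP-14. The first manager that appears in both chains is EMP-32.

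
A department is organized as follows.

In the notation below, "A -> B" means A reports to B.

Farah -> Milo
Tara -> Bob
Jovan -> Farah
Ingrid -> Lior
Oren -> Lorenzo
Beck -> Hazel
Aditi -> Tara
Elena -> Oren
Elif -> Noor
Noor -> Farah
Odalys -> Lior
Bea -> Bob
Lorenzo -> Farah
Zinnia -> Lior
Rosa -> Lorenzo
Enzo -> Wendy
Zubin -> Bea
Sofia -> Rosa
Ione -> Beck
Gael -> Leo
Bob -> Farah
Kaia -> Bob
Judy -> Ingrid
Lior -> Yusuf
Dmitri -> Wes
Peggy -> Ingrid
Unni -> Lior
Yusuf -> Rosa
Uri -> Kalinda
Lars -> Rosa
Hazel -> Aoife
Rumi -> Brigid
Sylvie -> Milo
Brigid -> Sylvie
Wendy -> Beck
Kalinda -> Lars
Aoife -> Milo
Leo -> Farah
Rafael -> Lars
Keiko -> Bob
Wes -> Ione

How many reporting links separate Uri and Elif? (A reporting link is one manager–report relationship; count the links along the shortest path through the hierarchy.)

Uri is 5 levels below Farah, and Elif is 2 levels below Farah (their lowest common manager). The shortest path runs up from Uri to Farah and back down to Elif: 5 + 2 = 7 links.

7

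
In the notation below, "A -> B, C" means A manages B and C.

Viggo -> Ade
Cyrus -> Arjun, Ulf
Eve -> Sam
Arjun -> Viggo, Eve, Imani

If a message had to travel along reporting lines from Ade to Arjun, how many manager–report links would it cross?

2

Ade is in Arjun's organization: the chain from Ade up to Arjun is Ade → Viggo → Arjun, which is 2 links.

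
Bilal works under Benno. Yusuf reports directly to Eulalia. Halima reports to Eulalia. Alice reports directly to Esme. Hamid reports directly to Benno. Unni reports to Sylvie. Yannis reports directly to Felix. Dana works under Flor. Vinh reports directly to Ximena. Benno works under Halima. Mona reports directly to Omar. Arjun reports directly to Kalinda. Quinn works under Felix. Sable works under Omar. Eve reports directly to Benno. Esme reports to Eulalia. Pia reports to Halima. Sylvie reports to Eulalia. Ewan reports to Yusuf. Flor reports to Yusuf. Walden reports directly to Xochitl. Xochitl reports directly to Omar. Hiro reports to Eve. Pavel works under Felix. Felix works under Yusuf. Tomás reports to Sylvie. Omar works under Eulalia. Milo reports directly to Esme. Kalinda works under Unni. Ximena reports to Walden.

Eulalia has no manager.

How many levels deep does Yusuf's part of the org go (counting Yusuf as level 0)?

2

The longest chain under Yusuf runs Yusuf → Felix → Quinn, which is 2 levels below Yusuf.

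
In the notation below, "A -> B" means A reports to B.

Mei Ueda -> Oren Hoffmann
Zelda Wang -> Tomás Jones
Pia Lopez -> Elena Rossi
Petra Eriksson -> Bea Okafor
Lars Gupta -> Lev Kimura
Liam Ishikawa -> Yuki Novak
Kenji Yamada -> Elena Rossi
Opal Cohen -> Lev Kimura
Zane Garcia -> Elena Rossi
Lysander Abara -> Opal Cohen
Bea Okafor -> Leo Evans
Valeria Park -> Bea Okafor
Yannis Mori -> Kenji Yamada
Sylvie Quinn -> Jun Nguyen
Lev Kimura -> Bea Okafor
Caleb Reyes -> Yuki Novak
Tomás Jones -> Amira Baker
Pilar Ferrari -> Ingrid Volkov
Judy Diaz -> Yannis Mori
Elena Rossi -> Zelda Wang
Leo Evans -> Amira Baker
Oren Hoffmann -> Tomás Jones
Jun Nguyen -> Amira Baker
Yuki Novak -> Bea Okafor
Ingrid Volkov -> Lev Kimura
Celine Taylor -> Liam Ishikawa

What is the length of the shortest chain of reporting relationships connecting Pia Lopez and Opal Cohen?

Pia Lopez is 4 levels below Amira Baker, and Opal Cohen is 4 levels below Amira Baker (their lowest common manager). The shortest path runs up from Pia Lopez to Amira Baker and back down to Opal Cohen: 4 + 4 = 8 links.

8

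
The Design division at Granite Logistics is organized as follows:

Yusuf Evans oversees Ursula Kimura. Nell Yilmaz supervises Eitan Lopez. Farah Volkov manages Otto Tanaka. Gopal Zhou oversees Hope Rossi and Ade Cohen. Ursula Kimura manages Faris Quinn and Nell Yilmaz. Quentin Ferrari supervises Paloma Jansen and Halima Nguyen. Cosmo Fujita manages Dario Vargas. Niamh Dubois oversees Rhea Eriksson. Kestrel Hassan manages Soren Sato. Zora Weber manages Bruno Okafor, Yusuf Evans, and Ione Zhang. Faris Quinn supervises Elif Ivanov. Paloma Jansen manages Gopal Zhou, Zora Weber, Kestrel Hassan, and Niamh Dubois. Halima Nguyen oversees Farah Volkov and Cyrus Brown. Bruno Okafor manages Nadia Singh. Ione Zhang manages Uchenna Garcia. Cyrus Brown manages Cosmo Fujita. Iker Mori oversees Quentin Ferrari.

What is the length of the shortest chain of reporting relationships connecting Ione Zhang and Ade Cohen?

Ione Zhang is 2 levels below Paloma Jansen, and Ade Cohen is 2 levels below Paloma Jansen (their lowest common manager). The shortest path runs up from Ione Zhang to Paloma Jansen and back down to Ade Cohen: 2 + 2 = 4 links.

4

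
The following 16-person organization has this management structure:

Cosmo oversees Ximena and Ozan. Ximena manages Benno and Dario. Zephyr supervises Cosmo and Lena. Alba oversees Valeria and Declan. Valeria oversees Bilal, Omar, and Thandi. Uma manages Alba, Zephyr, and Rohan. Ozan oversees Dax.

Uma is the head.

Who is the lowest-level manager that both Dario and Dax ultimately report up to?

Dario's chain of managers is Ximena, Cosmo, Zephyr, Uma. Dax's chain of managers is Ozan, Cosmo, Zephyr, Uma. The first manager that appears in both chains is Cosmo.

Cosmo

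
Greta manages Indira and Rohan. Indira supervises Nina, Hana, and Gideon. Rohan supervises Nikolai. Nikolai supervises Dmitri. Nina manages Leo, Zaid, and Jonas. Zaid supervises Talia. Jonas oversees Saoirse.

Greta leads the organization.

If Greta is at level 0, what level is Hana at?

2

Chain from Hana up to Greta: Hana → Indira → Greta. That is 2 steps up, so Hana is 2 levels below Greta.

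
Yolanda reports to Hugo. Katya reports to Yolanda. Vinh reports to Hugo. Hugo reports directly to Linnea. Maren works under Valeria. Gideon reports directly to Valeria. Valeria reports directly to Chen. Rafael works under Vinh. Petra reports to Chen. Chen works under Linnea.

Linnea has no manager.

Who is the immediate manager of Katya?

Katya reports directly to Yolanda.

Yolanda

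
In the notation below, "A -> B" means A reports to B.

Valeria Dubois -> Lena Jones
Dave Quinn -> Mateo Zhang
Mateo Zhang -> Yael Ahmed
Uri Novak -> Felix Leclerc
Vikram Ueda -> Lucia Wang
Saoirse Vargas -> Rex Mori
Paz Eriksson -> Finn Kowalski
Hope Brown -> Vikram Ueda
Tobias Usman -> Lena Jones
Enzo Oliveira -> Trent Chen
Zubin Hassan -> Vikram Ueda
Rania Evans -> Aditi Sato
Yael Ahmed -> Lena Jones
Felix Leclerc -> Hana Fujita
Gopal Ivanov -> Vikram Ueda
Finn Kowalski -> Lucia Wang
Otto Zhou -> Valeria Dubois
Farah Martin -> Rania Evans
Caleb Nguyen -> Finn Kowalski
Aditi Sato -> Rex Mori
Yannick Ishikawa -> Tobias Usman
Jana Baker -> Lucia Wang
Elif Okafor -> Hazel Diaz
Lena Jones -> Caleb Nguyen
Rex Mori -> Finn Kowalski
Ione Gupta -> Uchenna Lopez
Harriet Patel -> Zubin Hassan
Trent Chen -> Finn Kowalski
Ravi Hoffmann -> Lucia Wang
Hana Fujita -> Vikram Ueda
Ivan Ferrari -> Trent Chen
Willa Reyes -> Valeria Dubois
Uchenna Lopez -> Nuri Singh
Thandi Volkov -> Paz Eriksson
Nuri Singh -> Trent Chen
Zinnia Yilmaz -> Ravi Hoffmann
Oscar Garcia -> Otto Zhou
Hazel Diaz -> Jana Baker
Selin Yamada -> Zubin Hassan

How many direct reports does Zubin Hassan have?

Zubin Hassan directly manages Selin Yamada, Harriet Patel. That is 2 direct reports.

2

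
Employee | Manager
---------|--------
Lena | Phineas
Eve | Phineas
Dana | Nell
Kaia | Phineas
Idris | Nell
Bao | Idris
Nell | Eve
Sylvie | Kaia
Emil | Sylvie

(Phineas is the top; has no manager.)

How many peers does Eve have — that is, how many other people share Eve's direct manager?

Eve reports to Phineas. Phineas's other direct reports are Kaia, Lena — 2 peers.

2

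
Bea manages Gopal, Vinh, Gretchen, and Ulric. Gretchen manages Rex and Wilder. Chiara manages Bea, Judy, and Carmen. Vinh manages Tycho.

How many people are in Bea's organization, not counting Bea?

7

Bea directly manages Gopal, Vinh, Gretchen, Ulric. Gopal has no reports. Under Vinh: Tycho (1). Under Gretchen: Wilder, Rex (2). Ulric has no reports. So Bea's organization is 4 direct reports plus everyone under them: 1 + 2 + 3 + 1 = 7.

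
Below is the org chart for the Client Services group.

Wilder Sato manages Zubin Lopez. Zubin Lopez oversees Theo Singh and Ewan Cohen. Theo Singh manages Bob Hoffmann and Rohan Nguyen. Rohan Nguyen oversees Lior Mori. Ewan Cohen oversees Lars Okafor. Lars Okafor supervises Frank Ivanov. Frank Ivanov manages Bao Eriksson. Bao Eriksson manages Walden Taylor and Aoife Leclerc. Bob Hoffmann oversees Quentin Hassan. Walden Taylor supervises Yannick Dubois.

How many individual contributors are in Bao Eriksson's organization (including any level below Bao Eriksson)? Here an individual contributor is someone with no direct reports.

2

The people in Bao Eriksson's organization with no one reporting to them are Aoife Leclerc, Yannick Dubois. That is 2.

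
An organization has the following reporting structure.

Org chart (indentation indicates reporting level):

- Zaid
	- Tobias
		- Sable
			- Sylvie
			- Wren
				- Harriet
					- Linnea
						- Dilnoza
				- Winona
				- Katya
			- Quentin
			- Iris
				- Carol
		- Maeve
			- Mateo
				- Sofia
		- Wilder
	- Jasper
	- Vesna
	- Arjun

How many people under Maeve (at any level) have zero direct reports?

The only person in Maeve's organization with no one reporting to them is Sofia. That is 1.

1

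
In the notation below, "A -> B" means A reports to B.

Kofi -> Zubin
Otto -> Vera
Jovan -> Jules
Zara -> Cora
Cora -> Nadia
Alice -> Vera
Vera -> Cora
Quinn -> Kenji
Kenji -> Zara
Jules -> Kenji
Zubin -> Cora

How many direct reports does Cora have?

Cora directly manages Zubin, Vera, Zara. That is 3 direct reports.

3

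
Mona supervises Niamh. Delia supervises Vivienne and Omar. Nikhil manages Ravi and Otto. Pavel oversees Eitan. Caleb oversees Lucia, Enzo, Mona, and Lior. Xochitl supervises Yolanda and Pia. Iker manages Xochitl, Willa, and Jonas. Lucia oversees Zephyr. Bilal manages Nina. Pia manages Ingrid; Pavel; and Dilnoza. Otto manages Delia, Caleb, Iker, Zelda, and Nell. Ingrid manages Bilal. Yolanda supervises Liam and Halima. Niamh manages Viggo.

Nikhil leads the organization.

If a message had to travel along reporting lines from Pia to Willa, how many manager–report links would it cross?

3

Pia is 2 levels below Iker, and Willa is 1 level below Iker (their lowest common manager). The shortest path runs up from Pia to Iker and back down to Willa: 2 + 1 = 3 links.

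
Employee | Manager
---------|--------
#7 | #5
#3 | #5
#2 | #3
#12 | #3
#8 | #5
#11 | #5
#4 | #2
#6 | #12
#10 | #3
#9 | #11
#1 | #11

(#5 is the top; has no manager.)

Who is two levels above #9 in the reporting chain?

#5

#9 reports to #11, and #11 reports to #5. So #9's skip-level manager is #5.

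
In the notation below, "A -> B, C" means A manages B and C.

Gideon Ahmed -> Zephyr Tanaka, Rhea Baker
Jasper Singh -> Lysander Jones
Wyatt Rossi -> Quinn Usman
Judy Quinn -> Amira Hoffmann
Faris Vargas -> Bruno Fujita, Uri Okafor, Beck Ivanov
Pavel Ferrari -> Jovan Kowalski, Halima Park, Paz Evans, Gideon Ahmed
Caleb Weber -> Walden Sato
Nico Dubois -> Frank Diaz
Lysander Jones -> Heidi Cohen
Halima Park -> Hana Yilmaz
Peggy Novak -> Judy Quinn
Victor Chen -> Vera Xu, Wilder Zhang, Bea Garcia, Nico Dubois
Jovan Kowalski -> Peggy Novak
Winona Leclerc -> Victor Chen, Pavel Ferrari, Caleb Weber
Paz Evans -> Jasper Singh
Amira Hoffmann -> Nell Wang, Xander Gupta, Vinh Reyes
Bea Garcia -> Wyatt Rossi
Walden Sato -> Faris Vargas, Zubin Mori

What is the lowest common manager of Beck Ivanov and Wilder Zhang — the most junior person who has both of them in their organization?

Winona Leclerc

Beck Ivanov's chain of managers is Faris Vargas, Walden Sato, Caleb Weber, Winona Leclerc. Wilder Zhang's chain of managers is Victor Chen, Winona Leclerc. The first manager that appears in both chains is Winona Leclerc.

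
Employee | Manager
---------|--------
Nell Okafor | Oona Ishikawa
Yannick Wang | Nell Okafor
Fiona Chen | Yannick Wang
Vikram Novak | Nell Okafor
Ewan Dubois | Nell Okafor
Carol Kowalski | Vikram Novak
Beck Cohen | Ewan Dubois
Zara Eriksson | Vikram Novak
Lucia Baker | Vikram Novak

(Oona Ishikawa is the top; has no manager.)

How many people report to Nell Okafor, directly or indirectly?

8

Nell Okafor directly manages Yannick Wang, Vikram Novak, Ewan Dubois. Under Yannick Wang: Fiona Chen (1). Under Vikram Novak: Lucia Baker, Zara Eriksson, Carol Kowalski (3). Under Ewan Dubois: Beck Cohen (1). So Nell Okafor's organization is 3 direct reports plus everyone under them: 2 + 4 + 2 = 8.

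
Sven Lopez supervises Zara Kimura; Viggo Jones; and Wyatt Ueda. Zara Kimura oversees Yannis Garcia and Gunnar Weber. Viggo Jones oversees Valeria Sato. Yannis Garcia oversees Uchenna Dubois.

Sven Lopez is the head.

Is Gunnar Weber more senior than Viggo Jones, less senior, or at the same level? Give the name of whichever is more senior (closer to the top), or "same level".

Viggo Jones

Gunnar Weber is 2 levels below Sven Lopez; Viggo Jones is 1. Viggo Jones is higher.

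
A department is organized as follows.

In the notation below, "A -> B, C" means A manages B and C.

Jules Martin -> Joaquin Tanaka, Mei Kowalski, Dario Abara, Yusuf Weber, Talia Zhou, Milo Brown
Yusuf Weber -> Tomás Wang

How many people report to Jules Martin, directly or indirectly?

7

Jules Martin directly manages Joaquin Tanaka, Mei Kowalski, Dario Abara, Yusuf Weber, Talia Zhou, Milo Brown. Joaquin Tanaka has no reports. Mei Kowalski has no reports. Dario Abara has no reports. Under Yusuf Weber: Tomás Wang (1). Talia Zhou has no reports. Milo Brown has no reports. So Jules Martin's organization is 6 direct reports plus everyone under them: 1 + 1 + 1 + 2 + 1 + 1 = 7.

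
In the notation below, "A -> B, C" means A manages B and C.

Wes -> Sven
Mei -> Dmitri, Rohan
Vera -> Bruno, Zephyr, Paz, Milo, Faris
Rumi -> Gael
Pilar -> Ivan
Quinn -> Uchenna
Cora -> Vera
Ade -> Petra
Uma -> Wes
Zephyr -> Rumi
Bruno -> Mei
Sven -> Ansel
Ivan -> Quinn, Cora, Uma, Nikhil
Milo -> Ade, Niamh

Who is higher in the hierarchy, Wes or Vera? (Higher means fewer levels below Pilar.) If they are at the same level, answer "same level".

Both Wes and Vera are 3 levels below Pilar.

same level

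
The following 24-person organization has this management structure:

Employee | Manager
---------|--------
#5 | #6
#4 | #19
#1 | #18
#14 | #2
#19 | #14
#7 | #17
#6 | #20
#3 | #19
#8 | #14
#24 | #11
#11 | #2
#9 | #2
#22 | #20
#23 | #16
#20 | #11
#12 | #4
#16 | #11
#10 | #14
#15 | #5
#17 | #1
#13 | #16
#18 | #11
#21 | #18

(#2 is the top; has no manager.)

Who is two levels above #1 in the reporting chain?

#11

#1 reports to #18, and #18 reports to #11. So #1's skip-level manager is #11.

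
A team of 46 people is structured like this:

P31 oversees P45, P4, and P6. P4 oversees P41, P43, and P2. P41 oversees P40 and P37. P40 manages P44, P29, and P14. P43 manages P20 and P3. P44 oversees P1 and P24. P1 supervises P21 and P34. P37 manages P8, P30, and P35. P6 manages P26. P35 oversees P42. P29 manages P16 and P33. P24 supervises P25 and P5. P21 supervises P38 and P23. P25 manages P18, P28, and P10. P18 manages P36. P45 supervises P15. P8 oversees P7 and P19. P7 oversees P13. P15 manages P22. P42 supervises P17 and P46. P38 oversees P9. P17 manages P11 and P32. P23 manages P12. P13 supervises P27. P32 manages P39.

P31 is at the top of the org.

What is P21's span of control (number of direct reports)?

2

P21 directly manages P38, P23. That is 2 direct reports.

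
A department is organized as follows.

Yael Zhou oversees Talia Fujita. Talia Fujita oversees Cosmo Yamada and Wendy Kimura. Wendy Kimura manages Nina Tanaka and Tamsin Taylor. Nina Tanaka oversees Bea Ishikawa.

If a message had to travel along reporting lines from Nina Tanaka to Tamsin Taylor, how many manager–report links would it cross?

Nina Tanaka is 1 level below Wendy Kimura, and Tamsin Taylor is 1 level below Wendy Kimura (their lowest common manager). The shortest path runs up from Nina Tanaka to Wendy Kimura and back down to Tamsin Taylor: 1 + 1 = 2 links.

2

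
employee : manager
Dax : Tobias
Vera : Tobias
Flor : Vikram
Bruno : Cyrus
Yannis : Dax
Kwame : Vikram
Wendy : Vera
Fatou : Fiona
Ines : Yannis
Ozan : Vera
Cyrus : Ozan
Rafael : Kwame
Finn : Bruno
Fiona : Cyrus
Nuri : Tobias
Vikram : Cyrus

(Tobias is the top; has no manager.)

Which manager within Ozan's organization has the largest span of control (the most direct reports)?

Direct-report counts within Ozan's organization: Ozan has 1; Cyrus has 3; Bruno has 1; Vikram has 2; Kwame has 1; Fiona has 1. The largest is 3, held by Cyrus.

Cyrus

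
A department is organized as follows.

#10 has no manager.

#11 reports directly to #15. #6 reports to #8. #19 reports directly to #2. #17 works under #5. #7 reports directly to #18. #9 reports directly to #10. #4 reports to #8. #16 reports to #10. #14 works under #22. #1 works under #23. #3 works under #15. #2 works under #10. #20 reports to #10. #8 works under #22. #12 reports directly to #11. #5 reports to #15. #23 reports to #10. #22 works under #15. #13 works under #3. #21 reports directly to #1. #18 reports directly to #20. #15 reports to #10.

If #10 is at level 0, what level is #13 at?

Chain from #13 up to #10: #13 → #3 → #15 → #10. That is 3 steps up, so #13 is 3 levels below #10.

3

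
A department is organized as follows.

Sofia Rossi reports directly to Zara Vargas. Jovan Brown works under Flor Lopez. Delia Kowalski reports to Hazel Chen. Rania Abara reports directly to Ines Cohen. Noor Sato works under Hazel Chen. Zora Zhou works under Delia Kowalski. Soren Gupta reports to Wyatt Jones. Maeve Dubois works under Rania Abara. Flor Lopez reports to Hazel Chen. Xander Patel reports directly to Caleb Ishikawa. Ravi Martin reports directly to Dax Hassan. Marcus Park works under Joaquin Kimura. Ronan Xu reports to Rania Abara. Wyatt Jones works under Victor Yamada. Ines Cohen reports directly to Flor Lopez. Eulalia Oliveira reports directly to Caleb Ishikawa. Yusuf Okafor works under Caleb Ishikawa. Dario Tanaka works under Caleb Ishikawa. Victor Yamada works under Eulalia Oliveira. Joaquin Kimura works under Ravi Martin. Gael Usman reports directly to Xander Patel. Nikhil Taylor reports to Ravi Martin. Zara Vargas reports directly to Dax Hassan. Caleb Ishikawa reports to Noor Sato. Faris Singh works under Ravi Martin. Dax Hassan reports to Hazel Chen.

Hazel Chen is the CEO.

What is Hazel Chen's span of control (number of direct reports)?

Hazel Chen directly manages Dax Hassan, Noor Sato, Flor Lopez, Delia Kowalski. That is 4 direct reports.

4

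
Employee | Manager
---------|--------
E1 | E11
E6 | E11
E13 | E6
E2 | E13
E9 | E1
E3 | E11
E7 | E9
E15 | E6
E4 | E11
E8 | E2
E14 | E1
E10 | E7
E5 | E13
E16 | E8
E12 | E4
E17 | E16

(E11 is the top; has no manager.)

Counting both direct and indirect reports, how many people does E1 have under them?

E1 directly manages E9, E14. Under E9: E7, E10 (2). E14 has no reports. So E1's organization is 2 direct reports plus everyone under them: 3 + 1 = 4.

4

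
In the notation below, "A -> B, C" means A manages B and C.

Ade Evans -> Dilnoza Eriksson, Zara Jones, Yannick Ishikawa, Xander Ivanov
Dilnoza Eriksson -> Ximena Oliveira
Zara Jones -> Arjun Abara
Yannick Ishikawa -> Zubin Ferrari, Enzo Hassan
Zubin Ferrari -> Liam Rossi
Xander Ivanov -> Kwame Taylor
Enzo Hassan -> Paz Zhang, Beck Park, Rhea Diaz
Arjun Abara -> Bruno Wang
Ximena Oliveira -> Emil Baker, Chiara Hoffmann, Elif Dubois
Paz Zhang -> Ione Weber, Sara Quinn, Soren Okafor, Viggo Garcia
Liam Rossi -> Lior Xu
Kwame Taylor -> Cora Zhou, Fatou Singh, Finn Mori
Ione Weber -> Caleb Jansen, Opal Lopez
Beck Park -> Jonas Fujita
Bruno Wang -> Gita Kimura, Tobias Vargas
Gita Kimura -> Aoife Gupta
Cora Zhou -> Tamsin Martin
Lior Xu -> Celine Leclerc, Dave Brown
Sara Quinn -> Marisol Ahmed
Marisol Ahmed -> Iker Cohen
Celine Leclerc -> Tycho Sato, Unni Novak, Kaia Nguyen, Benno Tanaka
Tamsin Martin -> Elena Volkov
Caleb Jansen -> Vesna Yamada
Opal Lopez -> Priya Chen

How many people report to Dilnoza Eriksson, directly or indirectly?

Dilnoza Eriksson directly manages Ximena Oliveira. Under Ximena Oliveira: Elif Dubois, Chiara Hoffmann, Emil Baker (3). That's 4 in total.

4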